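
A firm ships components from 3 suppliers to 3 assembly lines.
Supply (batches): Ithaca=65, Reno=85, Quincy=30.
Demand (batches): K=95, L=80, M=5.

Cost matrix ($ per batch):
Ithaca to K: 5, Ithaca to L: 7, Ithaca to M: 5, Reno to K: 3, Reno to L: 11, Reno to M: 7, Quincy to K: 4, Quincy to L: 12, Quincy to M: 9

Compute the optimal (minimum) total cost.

970

One minimum-cost allocation:
  Ithaca to L: 65 × $7 = $455
  Reno to K: 80 × $3 = $240
  Reno to M: 5 × $7 = $35
  Quincy to K: 15 × $4 = $60
  Quincy to L: 15 × $12 = $180
Total = 455 + 240 + 35 + 60 + 180 = $970.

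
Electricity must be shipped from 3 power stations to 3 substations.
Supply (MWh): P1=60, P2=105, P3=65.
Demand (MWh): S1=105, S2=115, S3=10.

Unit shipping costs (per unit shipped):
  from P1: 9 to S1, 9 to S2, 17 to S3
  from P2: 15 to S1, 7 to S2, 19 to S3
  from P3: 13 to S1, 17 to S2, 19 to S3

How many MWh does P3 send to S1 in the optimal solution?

55

Solving gives:
  P1 to S1: 50 × 9 = 450
  P1 to S2: 10 × 9 = 90
  P2 to S2: 105 × 7 = 735
  P3 to S1: 55 × 13 = 715
  P3 to S3: 10 × 19 = 190
Total cost = 2180.
So P3→S1 carries 55 MWh.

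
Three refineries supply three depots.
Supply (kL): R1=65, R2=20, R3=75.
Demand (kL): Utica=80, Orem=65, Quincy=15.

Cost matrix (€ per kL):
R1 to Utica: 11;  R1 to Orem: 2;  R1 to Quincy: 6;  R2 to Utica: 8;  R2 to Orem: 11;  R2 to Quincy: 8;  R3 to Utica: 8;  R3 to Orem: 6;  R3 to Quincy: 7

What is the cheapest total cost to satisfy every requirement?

Optimal allocation:
  R1->Orem: 65 × €2 = €130
  R2->Utica: 20 × €8 = €160
  R3->Utica: 60 × €8 = €480
  R3->Quincy: 15 × €7 = €105
Total = 130 + 160 + 480 + 105 = €875.

875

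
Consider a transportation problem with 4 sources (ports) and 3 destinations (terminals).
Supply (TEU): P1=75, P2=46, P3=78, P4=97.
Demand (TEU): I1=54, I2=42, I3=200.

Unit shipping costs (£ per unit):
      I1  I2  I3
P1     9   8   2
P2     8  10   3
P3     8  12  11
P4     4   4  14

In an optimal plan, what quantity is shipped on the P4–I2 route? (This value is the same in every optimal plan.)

Solving gives:
  P1 to I3: 75 TEU
  P2 to I3: 46 TEU
  P3 to I3: 78 TEU
  P4 to I1: 54 TEU
  P4 to I2: 42 TEU
  P4 to I3: 1 TEU
Total cost = £1544.
So P4→I2 carries 42 TEU.

42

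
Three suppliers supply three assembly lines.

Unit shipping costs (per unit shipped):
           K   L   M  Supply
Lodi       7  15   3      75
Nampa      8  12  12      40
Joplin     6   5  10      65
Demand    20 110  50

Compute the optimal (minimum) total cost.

1170

A cheapest plan:
  Lodi to K: 20 × 7 = 140
  Lodi to L: 5 × 15 = 75
  Lodi to M: 50 × 3 = 150
  Nampa to L: 40 × 12 = 480
  Joplin to L: 65 × 5 = 325
Total = 140 + 75 + 150 + 480 + 325 = 1170.
(Supply check: Lodi ships 75; Nampa ships 40; Joplin ships 65.)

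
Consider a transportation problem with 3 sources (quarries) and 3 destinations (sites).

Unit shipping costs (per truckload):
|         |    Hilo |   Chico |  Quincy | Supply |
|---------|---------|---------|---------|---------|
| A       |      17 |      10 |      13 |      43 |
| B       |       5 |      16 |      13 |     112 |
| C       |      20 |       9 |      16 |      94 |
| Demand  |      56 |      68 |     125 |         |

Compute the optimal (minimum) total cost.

One minimum-cost allocation:
  A to Quincy: 43 × 13 = 559
  B to Hilo: 56 × 5 = 280
  B to Quincy: 56 × 13 = 728
  C to Chico: 68 × 9 = 612
  C to Quincy: 26 × 16 = 416
Total = 559 + 280 + 728 + 612 + 416 = 2595.

2595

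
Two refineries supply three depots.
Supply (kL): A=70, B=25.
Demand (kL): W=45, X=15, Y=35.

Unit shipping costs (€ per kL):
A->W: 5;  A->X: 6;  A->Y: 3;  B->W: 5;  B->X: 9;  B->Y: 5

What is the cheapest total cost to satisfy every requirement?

An optimal shipping plan:
  A→W: 20 × €5 = €100
  A→X: 15 × €6 = €90
  A→Y: 35 × €3 = €105
  B→W: 25 × €5 = €125
Total = 100 + 90 + 105 + 125 = €420.
(Supply check: A ships 70; B ships 25.)

420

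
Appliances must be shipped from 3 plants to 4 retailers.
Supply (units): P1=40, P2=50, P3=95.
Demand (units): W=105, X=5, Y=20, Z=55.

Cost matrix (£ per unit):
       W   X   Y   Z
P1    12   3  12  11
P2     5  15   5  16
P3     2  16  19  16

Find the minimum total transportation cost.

A cheapest plan:
  P1–X: 5 × £3 = £15
  P1–Z: 35 × £11 = £385
  P2–W: 10 × £5 = £50
  P2–Y: 20 × £5 = £100
  P2–Z: 20 × £16 = £320
  P3–W: 95 × £2 = £190
Total = 15 + 385 + 50 + 100 + 320 + 190 = £1060.
(Supply check: P1 ships 40; P2 ships 50; P3 ships 95.)

1060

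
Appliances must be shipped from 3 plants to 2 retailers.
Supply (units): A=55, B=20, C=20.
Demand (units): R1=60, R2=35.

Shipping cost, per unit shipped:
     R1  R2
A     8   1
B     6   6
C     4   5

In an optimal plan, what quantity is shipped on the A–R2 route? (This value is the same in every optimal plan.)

35

The minimum-cost plan:
  A to R1: 20 × 8 = 160
  A to R2: 35 × 1 = 35
  B to R1: 20 × 6 = 120
  C to R1: 20 × 4 = 80
Total cost = 395.
So A→R2 carries 35 units.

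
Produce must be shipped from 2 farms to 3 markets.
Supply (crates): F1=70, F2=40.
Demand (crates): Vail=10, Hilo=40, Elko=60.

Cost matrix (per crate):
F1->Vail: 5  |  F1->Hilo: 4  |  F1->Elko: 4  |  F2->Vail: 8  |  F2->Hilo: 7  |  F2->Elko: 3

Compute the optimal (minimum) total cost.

410

A cheapest plan:
  F1->Vail: 10 × 5 = 50
  F1->Hilo: 40 × 4 = 160
  F1->Elko: 20 × 4 = 80
  F2->Elko: 40 × 3 = 120
Total = 50 + 160 + 80 + 120 = 410.
(Supply check: F1 ships 70; F2 ships 40.)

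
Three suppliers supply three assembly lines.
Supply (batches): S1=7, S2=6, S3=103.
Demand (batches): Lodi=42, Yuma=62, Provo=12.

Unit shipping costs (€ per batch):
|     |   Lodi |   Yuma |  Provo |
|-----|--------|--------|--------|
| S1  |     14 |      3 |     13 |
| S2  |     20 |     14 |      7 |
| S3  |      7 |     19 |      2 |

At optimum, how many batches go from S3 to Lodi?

42

The minimum-cost plan:
  S1->Yuma: 7 × €3 = €21
  S2->Yuma: 6 × €14 = €84
  S3->Lodi: 42 × €7 = €294
  S3->Yuma: 49 × €19 = €931
  S3->Provo: 12 × €2 = €24
Total cost = €1354.
So S3→Lodi carries 42 batches.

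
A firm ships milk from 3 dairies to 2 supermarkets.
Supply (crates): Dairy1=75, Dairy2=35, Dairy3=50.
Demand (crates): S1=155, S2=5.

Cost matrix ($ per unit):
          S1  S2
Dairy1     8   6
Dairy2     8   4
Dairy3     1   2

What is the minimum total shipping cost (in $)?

One minimum-cost allocation:
  Dairy1 to S1: 75 × $8 = $600
  Dairy2 to S1: 30 × $8 = $240
  Dairy2 to S2: 5 × $4 = $20
  Dairy3 to S1: 50 × $1 = $50
Total = 600 + 240 + 20 + 50 = $910.

910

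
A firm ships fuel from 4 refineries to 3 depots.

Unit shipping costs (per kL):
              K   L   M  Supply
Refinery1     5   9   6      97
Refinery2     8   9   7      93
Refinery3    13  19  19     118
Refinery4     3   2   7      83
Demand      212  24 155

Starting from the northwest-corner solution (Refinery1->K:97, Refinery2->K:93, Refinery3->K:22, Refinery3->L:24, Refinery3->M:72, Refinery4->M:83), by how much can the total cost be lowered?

963

Current plan cost = 97·5 + 93·8 + 22·13 + 24·19 + 72·19 + 83·7 = 3920.
Optimal plan:
  Refinery1–K: 35 × 5 = 175
  Refinery1–M: 62 × 6 = 372
  Refinery2–M: 93 × 7 = 651
  Refinery3–K: 118 × 13 = 1534
  Refinery4–K: 59 × 3 = 177
  Refinery4–L: 24 × 2 = 48
Optimal cost = 2957.
Saving = 3920 − 2957 = 963.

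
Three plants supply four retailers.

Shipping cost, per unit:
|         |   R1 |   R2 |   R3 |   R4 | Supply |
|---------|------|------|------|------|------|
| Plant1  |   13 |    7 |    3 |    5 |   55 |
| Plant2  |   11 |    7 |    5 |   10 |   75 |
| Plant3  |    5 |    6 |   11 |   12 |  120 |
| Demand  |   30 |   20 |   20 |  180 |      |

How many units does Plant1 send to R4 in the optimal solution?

Optimal shipments:
  Plant1–R4: 55 × 5 = 275
  Plant2–R3: 20 × 5 = 100
  Plant2–R4: 55 × 10 = 550
  Plant3–R1: 30 × 5 = 150
  Plant3–R2: 20 × 6 = 120
  Plant3–R4: 70 × 12 = 840
Total cost = 2035.
So Plant1→R4 carries 55 units.

55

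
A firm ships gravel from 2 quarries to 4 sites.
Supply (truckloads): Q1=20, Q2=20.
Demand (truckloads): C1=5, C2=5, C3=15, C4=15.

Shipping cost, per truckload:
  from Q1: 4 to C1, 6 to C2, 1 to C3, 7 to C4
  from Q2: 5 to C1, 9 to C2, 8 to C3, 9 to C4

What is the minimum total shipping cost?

One minimum-cost allocation:
  Q1→C2: 5 truckloads
  Q1→C3: 15 truckloads
  Q2→C1: 5 truckloads
  Q2→C4: 15 truckloads
Total cost = 205.
(Supply check: Q1 ships 20; Q2 ships 20.)

205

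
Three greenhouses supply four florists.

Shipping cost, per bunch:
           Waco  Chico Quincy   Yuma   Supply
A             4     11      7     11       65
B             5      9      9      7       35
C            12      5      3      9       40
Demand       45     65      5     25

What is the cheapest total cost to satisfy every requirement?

845

Optimal allocation:
  A→Waco: 45 × 4 = 180
  A→Chico: 15 × 11 = 165
  A→Quincy: 5 × 7 = 35
  B→Chico: 10 × 9 = 90
  B→Yuma: 25 × 7 = 175
  C→Chico: 40 × 5 = 200
Total = 180 + 165 + 35 + 90 + 175 + 200 = 845.
(Supply check: A ships 65; B ships 35; C ships 40.)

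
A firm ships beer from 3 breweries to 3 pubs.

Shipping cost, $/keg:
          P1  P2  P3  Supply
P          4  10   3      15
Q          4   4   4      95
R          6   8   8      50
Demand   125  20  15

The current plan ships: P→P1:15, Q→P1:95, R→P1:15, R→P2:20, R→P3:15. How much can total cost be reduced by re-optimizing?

Current plan cost = 15·4 + 95·4 + 15·6 + 20·8 + 15·8 = $810.
Optimal plan:
  P to P3: 15 × $3 = $45
  Q to P1: 75 × $4 = $300
  Q to P2: 20 × $4 = $80
  R to P1: 50 × $6 = $300
Optimal cost = $725.
Saving = 810 − 725 = $85.

85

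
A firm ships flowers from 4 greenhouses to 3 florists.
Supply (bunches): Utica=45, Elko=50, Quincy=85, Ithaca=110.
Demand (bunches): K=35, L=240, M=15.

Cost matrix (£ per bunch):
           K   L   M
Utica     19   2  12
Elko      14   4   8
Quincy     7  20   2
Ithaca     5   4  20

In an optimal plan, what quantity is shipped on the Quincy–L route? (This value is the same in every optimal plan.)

The minimum-cost plan:
  Utica to L: 45 × £2 = £90
  Elko to L: 50 × £4 = £200
  Quincy to K: 35 × £7 = £245
  Quincy to L: 35 × £20 = £700
  Quincy to M: 15 × £2 = £30
  Ithaca to L: 110 × £4 = £440
Total cost = £1705.
So Quincy→L carries 35 bunches.

35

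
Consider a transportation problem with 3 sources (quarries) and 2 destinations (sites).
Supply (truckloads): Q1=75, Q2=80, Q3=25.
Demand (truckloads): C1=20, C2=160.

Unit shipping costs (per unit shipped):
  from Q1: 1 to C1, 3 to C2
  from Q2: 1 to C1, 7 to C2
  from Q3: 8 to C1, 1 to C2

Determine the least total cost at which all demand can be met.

690

One minimum-cost allocation:
  Q1→C2: 75 × 3 = 225
  Q2→C1: 20 × 1 = 20
  Q2→C2: 60 × 7 = 420
  Q3→C2: 25 × 1 = 25
Total = 225 + 20 + 420 + 25 = 690.
(Supply check: Q1 ships 75; Q2 ships 80; Q3 ships 25.)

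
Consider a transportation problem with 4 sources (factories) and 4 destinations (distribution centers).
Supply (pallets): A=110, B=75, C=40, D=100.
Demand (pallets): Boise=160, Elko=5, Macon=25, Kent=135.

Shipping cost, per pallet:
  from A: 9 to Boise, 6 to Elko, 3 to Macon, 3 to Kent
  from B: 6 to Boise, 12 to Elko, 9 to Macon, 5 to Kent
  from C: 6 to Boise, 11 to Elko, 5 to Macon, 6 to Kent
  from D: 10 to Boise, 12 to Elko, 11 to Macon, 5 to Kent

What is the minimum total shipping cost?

Optimal allocation:
  A->Elko: 5 × 6 = 30
  A->Macon: 25 × 3 = 75
  A->Kent: 80 × 3 = 240
  B->Boise: 75 × 6 = 450
  C->Boise: 40 × 6 = 240
  D->Boise: 45 × 10 = 450
  D->Kent: 55 × 5 = 275
Total = 30 + 75 + 240 + 450 + 240 + 450 + 275 = 1760.
(Supply check: A ships 110; B ships 75; C ships 40; D ships 100.)

1760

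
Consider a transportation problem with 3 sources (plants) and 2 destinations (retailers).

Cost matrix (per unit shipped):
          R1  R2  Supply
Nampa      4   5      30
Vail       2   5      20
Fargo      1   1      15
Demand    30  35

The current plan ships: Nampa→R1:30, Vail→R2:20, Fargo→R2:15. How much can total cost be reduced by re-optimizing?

40

Current plan cost = 30·4 + 20·5 + 15·1 = 235.
Optimal plan:
  Nampa→R1: 10 × 4 = 40
  Nampa→R2: 20 × 5 = 100
  Vail→R1: 20 × 2 = 40
  Fargo→R2: 15 × 1 = 15
Optimal cost = 195.
Saving = 235 − 195 = 40.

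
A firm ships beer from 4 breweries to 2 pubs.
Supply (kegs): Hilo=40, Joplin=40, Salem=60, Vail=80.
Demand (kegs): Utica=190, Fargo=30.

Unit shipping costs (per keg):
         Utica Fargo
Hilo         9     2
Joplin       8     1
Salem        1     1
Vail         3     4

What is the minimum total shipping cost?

A cheapest plan:
  Hilo→Utica: 10 × 9 = 90
  Hilo→Fargo: 30 × 2 = 60
  Joplin→Utica: 40 × 8 = 320
  Salem→Utica: 60 × 1 = 60
  Vail→Utica: 80 × 3 = 240
Total = 90 + 60 + 320 + 60 + 240 = 770.
(Supply check: Hilo ships 40; Joplin ships 40; Salem ships 60; Vail ships 80.)

770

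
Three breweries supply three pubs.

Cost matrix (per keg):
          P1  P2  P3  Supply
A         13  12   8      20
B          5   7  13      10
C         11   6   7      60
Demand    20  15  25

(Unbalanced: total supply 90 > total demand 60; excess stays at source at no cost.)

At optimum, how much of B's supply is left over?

0

An optimal plan:
  B->P1: 10 × 5 = 50
  C->P1: 10 × 11 = 110
  C->P2: 15 × 6 = 90
  C->P3: 25 × 7 = 175
Total cost = 425.
B ships 10 of its 10, leaving 0.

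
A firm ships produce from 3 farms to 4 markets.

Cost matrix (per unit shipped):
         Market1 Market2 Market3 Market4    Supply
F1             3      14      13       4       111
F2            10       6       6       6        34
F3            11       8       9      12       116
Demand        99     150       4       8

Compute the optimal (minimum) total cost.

Optimal allocation:
  F1 to Market1: 99 × 3 = 297
  F1 to Market3: 4 × 13 = 52
  F1 to Market4: 8 × 4 = 32
  F2 to Market2: 34 × 6 = 204
  F3 to Market2: 116 × 8 = 928
Total = 297 + 52 + 32 + 204 + 928 = 1513.

1513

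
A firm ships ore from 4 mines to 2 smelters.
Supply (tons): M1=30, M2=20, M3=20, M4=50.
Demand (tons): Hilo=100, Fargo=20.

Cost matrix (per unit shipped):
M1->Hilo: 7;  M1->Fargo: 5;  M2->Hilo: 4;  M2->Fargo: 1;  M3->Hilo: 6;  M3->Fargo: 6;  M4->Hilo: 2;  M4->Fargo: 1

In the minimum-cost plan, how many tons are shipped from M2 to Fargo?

The minimum-cost plan:
  M1->Hilo: 30 tons
  M2->Fargo: 20 tons
  M3->Hilo: 20 tons
  M4->Hilo: 50 tons
Total cost = 450.
So M2→Fargo carries 20 tons.

20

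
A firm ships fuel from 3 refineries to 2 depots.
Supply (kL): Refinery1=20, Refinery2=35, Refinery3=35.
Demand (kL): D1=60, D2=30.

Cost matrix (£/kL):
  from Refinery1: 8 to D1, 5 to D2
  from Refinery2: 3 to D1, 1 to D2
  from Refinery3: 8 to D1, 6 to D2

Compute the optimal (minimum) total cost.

A cheapest plan:
  Refinery1–D2: 20 × £5 = £100
  Refinery2–D1: 25 × £3 = £75
  Refinery2–D2: 10 × £1 = £10
  Refinery3–D1: 35 × £8 = £280
Total = 100 + 75 + 10 + 280 = £465.
(Supply check: Refinery1 ships 20; Refinery2 ships 35; Refinery3 ships 35.)

465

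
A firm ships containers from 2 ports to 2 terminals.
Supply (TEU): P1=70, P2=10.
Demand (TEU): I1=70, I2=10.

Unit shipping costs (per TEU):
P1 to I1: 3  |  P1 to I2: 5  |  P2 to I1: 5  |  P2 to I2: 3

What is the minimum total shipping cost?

An optimal shipping plan:
  P1–I1: 70 × 3 = 210
  P2–I2: 10 × 3 = 30
Total = 210 + 30 = 240.
(Supply check: P1 ships 70; P2 ships 10.)

240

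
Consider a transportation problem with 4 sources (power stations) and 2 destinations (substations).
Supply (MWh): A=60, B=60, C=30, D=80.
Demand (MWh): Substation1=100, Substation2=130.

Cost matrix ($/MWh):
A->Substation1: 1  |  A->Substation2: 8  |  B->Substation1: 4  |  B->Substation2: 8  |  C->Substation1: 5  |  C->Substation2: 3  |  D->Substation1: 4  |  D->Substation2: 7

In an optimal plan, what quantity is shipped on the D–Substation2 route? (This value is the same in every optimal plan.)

Solving gives:
  A->Substation1: 60 × $1 = $60
  B->Substation1: 40 × $4 = $160
  B->Substation2: 20 × $8 = $160
  C->Substation2: 30 × $3 = $90
  D->Substation2: 80 × $7 = $560
Total cost = $1030.
So D→Substation2 carries 80 MWh.

80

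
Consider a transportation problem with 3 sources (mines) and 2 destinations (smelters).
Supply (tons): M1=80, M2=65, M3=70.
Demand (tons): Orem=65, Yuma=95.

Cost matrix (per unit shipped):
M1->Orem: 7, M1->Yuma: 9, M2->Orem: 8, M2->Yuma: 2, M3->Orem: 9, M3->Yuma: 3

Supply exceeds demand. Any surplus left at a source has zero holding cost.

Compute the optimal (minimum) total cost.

675

One minimum-cost allocation:
  M1–Orem: 65 × 7 = 455
  M2–Yuma: 65 × 2 = 130
  M3–Yuma: 30 × 3 = 90
Total = 455 + 130 + 90 = 675.
(Supply check: M1 ships 65; M2 ships 65; M3 ships 30.)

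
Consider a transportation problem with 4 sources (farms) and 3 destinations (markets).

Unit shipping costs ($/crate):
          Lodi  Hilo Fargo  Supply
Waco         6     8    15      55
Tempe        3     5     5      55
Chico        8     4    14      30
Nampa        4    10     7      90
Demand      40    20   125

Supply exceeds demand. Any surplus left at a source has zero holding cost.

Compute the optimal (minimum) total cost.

1045

Optimal allocation:
  Waco->Lodi: 20 crates
  Tempe->Fargo: 55 crates
  Chico->Hilo: 20 crates
  Nampa->Lodi: 20 crates
  Nampa->Fargo: 70 crates
Total cost = $1045.
(Supply check: Waco ships 20; Tempe ships 55; Chico ships 20; Nampa ships 90.)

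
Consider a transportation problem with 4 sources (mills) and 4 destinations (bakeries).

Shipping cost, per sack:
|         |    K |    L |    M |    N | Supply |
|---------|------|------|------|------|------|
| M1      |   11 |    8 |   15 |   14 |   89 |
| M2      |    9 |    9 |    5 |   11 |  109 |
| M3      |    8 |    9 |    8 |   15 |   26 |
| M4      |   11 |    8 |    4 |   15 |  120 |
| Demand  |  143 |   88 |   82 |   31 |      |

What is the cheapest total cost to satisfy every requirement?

An optimal shipping plan:
  M1->K: 39 sacks
  M1->L: 50 sacks
  M2->K: 78 sacks
  M2->N: 31 sacks
  M3->K: 26 sacks
  M4->L: 38 sacks
  M4->M: 82 sacks
Total cost = 2712.
(Supply check: M1 ships 89; M2 ships 109; M3 ships 26; M4 ships 120.)

2712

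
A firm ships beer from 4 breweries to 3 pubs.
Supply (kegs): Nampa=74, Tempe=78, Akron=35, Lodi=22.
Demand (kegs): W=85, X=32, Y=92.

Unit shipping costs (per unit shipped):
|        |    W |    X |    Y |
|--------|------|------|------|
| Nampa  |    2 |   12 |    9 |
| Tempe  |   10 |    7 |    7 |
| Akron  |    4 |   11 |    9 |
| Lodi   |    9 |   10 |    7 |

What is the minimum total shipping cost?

A cheapest plan:
  Nampa to W: 74 × 2 = 148
  Tempe to X: 32 × 7 = 224
  Tempe to Y: 46 × 7 = 322
  Akron to W: 11 × 4 = 44
  Akron to Y: 24 × 9 = 216
  Lodi to Y: 22 × 7 = 154
Total = 148 + 224 + 322 + 44 + 216 + 154 = 1108.
(Supply check: Nampa ships 74; Tempe ships 78; Akron ships 35; Lodi ships 22.)

1108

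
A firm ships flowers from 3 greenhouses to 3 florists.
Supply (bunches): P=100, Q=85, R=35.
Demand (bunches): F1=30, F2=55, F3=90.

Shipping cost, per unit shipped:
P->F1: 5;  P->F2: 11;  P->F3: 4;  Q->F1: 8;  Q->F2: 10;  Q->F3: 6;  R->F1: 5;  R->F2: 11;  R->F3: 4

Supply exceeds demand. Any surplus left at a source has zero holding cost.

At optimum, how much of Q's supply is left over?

An optimal plan:
  P→F3: 85 × 4 = 340
  Q→F2: 55 × 10 = 550
  R→F1: 30 × 5 = 150
  R→F3: 5 × 4 = 20
Total cost = 1060.
Q ships 55 of its 85, leaving 30.

30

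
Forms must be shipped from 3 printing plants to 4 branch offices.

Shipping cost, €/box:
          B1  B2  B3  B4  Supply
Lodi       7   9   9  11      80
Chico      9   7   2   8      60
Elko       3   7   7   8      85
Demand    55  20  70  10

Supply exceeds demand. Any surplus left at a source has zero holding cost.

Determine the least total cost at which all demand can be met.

595

One minimum-cost allocation:
  Lodi->B3: 10 boxes
  Chico->B3: 60 boxes
  Elko->B1: 55 boxes
  Elko->B2: 20 boxes
  Elko->B4: 10 boxes
Total cost = €595.
(Supply check: Lodi ships 10; Chico ships 60; Elko ships 85.)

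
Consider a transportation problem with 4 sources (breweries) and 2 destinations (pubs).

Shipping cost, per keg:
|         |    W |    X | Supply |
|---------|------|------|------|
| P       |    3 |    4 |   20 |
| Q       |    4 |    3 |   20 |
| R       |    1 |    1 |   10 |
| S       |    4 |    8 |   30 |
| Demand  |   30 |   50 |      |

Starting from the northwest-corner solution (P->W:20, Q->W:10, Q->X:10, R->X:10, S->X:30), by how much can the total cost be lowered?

110

Current plan cost = 20·3 + 10·4 + 10·3 + 10·1 + 30·8 = 380.
Optimal plan:
  P->X: 20 kegs
  Q->X: 20 kegs
  R->X: 10 kegs
  S->W: 30 kegs
Optimal cost = 270.
Saving = 380 − 270 = 110.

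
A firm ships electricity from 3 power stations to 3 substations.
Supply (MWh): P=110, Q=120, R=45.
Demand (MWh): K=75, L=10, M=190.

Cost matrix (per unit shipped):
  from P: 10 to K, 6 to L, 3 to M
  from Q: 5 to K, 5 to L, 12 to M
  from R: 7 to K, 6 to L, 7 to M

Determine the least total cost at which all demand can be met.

1490

A cheapest plan:
  P–M: 110 × 3 = 330
  Q–K: 75 × 5 = 375
  Q–L: 10 × 5 = 50
  Q–M: 35 × 12 = 420
  R–M: 45 × 7 = 315
Total = 330 + 375 + 50 + 420 + 315 = 1490.
(Supply check: P ships 110; Q ships 120; R ships 45.)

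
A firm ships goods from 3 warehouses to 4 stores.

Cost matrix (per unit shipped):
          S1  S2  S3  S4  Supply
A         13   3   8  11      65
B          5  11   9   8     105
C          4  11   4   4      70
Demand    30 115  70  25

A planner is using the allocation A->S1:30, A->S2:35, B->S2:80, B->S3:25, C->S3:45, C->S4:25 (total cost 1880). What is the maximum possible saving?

Current plan cost = 30·13 + 35·3 + 80·11 + 25·9 + 45·4 + 25·4 = 1880.
Optimal plan:
  A→S2: 65 × 3 = 195
  B→S1: 30 × 5 = 150
  B→S2: 50 × 11 = 550
  B→S4: 25 × 8 = 200
  C→S3: 70 × 4 = 280
Optimal cost = 1375.
Saving = 1880 − 1375 = 505.

505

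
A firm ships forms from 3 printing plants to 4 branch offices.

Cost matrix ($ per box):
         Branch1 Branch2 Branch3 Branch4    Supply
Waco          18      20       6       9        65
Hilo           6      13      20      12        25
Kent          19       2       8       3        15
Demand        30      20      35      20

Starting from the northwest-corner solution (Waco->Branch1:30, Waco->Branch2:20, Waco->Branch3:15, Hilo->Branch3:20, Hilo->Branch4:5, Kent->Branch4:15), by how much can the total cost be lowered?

775

Current plan cost = 30·18 + 20·20 + 15·6 + 20·20 + 5·12 + 15·3 = $1535.
Optimal plan:
  Waco->Branch1: 5 × $18 = $90
  Waco->Branch2: 5 × $20 = $100
  Waco->Branch3: 35 × $6 = $210
  Waco->Branch4: 20 × $9 = $180
  Hilo->Branch1: 25 × $6 = $150
  Kent->Branch2: 15 × $2 = $30
Optimal cost = $760.
Saving = 1535 − 760 = $775.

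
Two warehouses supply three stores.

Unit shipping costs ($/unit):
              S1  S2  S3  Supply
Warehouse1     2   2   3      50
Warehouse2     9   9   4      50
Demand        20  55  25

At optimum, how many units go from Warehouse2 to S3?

The minimum-cost plan:
  Warehouse1→S1: 20 units
  Warehouse1→S2: 30 units
  Warehouse2→S2: 25 units
  Warehouse2→S3: 25 units
Total cost = $425.
So Warehouse2→S3 carries 25 units.

25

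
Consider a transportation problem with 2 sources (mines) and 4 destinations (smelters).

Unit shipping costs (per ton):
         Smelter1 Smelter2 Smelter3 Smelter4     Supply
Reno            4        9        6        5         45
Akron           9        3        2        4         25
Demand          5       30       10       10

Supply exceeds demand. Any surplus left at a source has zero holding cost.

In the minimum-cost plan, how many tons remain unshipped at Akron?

0

Minimum-cost shipments:
  Reno→Smelter1: 5 × 4 = 20
  Reno→Smelter2: 5 × 9 = 45
  Reno→Smelter3: 10 × 6 = 60
  Reno→Smelter4: 10 × 5 = 50
  Akron→Smelter2: 25 × 3 = 75
Total cost = 250.
Akron ships 25 of its 25, leaving 0.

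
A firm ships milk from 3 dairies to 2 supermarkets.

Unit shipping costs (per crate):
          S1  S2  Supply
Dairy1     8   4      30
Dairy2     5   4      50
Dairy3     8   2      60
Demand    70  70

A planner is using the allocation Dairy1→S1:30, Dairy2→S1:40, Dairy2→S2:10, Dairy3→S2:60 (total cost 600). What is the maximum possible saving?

30

Current plan cost = 30·8 + 40·5 + 10·4 + 60·2 = 600.
Optimal plan:
  Dairy1->S1: 20 × 8 = 160
  Dairy1->S2: 10 × 4 = 40
  Dairy2->S1: 50 × 5 = 250
  Dairy3->S2: 60 × 2 = 120
Optimal cost = 570.
Saving = 600 − 570 = 30.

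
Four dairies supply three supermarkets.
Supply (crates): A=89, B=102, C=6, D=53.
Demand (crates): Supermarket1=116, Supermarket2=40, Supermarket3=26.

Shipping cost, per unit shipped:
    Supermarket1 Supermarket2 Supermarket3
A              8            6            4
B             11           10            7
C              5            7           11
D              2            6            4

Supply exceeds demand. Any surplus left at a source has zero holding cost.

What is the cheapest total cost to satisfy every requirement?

1038

One minimum-cost allocation:
  A–Supermarket1: 23 crates
  A–Supermarket2: 40 crates
  A–Supermarket3: 26 crates
  B–Supermarket1: 34 crates
  C–Supermarket1: 6 crates
  D–Supermarket1: 53 crates
Total cost = 1038.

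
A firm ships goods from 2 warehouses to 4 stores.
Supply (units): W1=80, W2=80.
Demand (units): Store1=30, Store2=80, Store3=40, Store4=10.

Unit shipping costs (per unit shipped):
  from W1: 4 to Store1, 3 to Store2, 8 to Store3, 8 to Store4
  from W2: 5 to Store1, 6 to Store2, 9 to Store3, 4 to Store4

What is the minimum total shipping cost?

Optimal allocation:
  W1 to Store2: 80 × 3 = 240
  W2 to Store1: 30 × 5 = 150
  W2 to Store3: 40 × 9 = 360
  W2 to Store4: 10 × 4 = 40
Total = 240 + 150 + 360 + 40 = 790.
(Supply check: W1 ships 80; W2 ships 80.)

790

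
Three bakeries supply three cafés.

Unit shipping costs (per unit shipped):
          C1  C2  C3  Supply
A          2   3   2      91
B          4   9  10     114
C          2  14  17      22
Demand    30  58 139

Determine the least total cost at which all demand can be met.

1260

Optimal allocation:
  A–C3: 91 × 2 = 182
  B–C1: 8 × 4 = 32
  B–C2: 58 × 9 = 522
  B–C3: 48 × 10 = 480
  C–C1: 22 × 2 = 44
Total = 182 + 32 + 522 + 480 + 44 = 1260.
(Supply check: A ships 91; B ships 114; C ships 22.)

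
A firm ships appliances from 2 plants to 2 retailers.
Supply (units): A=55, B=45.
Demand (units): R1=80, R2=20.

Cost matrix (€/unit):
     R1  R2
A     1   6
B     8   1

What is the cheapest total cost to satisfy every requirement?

One minimum-cost allocation:
  A to R1: 55 units
  B to R1: 25 units
  B to R2: 20 units
Total cost = €275.

275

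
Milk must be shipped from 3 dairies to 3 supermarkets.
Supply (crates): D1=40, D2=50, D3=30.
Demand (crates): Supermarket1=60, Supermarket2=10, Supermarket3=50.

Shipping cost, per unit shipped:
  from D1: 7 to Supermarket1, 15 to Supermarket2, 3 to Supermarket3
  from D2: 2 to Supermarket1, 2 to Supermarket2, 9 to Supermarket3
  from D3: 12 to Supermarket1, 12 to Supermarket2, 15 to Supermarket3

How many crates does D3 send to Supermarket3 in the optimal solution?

10

Optimal shipments:
  D1 to Supermarket3: 40 × 3 = 120
  D2 to Supermarket1: 40 × 2 = 80
  D2 to Supermarket2: 10 × 2 = 20
  D3 to Supermarket1: 20 × 12 = 240
  D3 to Supermarket3: 10 × 15 = 150
Total cost = 610.
So D3→Supermarket3 carries 10 crates.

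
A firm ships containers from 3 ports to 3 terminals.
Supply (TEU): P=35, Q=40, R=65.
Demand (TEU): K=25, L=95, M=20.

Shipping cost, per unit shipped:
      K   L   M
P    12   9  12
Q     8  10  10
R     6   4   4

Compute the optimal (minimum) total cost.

925

An optimal shipping plan:
  P to L: 35 × 9 = 315
  Q to K: 25 × 8 = 200
  Q to M: 15 × 10 = 150
  R to L: 60 × 4 = 240
  R to M: 5 × 4 = 20
Total = 315 + 200 + 150 + 240 + 20 = 925.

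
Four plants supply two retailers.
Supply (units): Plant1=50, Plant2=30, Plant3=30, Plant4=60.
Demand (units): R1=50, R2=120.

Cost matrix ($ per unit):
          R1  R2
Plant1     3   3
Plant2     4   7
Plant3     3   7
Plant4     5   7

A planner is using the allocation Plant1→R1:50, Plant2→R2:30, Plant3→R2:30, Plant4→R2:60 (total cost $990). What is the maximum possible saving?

180

Current plan cost = 50·3 + 30·7 + 30·7 + 60·7 = $990.
Optimal plan:
  Plant1->R2: 50 units
  Plant2->R1: 20 units
  Plant2->R2: 10 units
  Plant3->R1: 30 units
  Plant4->R2: 60 units
Optimal cost = $810.
Saving = 990 − 810 = $180.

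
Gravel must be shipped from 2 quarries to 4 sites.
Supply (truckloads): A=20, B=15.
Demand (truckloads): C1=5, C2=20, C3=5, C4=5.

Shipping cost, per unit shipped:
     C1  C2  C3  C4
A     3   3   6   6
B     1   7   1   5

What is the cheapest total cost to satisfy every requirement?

95

One minimum-cost allocation:
  A→C2: 20 truckloads
  B→C1: 5 truckloads
  B→C3: 5 truckloads
  B→C4: 5 truckloads
Total cost = 95.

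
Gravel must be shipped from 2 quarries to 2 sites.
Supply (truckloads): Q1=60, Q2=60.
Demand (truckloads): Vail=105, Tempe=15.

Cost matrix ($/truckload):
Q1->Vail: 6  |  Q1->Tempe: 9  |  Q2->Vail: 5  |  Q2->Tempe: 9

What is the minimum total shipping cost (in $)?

705

An optimal shipping plan:
  Q1–Vail: 45 × $6 = $270
  Q1–Tempe: 15 × $9 = $135
  Q2–Vail: 60 × $5 = $300
Total = 270 + 135 + 300 = $705.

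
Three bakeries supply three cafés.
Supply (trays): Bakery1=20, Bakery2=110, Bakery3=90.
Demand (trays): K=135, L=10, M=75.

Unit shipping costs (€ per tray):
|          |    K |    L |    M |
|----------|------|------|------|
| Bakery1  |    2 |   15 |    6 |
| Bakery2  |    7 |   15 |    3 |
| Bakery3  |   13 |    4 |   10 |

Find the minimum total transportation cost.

1590

Optimal allocation:
  Bakery1–K: 20 trays
  Bakery2–K: 35 trays
  Bakery2–M: 75 trays
  Bakery3–K: 80 trays
  Bakery3–L: 10 trays
Total cost = €1590.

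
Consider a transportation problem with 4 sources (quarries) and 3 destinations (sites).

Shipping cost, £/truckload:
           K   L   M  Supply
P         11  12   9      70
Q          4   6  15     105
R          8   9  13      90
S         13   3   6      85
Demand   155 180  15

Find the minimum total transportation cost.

An optimal shipping plan:
  P->L: 55 × £12 = £660
  P->M: 15 × £9 = £135
  Q->K: 105 × £4 = £420
  R->K: 50 × £8 = £400
  R->L: 40 × £9 = £360
  S->L: 85 × £3 = £255
Total = 660 + 135 + 420 + 400 + 360 + 255 = £2230.
(Supply check: P ships 70; Q ships 105; R ships 90; S ships 85.)

2230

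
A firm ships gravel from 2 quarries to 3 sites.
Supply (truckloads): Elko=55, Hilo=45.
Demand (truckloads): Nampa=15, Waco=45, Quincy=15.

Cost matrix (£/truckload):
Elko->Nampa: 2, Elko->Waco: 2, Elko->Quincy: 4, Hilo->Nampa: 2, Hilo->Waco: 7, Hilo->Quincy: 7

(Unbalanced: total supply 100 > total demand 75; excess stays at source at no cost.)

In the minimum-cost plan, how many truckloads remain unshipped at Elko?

0

Minimum-cost shipments:
  Elko–Waco: 45 truckloads
  Elko–Quincy: 10 truckloads
  Hilo–Nampa: 15 truckloads
  Hilo–Quincy: 5 truckloads
Total cost = £195.
Elko ships 55 of its 55, leaving 0.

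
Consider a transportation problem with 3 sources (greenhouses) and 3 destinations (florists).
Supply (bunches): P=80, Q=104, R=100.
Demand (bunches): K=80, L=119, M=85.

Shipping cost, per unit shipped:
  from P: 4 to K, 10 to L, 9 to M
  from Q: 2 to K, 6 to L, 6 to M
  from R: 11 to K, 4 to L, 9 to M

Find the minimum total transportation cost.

A cheapest plan:
  P to K: 80 × 4 = 320
  Q to L: 19 × 6 = 114
  Q to M: 85 × 6 = 510
  R to L: 100 × 4 = 400
Total = 320 + 114 + 510 + 400 = 1344.
(Supply check: P ships 80; Q ships 104; R ships 100.)

1344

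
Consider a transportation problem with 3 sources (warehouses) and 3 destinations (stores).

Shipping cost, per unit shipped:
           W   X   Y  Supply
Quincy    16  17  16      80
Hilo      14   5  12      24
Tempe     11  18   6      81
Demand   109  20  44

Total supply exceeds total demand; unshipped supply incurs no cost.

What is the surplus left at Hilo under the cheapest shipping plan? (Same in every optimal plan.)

0

Minimum-cost shipments:
  Quincy->W: 68 units
  Hilo->W: 4 units
  Hilo->X: 20 units
  Tempe->W: 37 units
  Tempe->Y: 44 units
Total cost = 1915.
Hilo ships 24 of its 24, leaving 0.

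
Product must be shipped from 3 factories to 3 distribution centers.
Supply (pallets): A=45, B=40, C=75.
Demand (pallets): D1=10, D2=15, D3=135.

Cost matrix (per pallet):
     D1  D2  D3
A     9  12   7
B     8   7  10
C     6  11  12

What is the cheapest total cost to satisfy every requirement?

One minimum-cost allocation:
  A to D3: 45 × 7 = 315
  B to D2: 15 × 7 = 105
  B to D3: 25 × 10 = 250
  C to D1: 10 × 6 = 60
  C to D3: 65 × 12 = 780
Total = 315 + 105 + 250 + 60 + 780 = 1510.

1510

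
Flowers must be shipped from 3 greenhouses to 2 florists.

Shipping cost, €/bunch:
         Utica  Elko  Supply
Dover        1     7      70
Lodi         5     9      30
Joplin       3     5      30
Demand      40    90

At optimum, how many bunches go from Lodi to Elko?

Optimal shipments:
  Dover–Utica: 40 × €1 = €40
  Dover–Elko: 30 × €7 = €210
  Lodi–Elko: 30 × €9 = €270
  Joplin–Elko: 30 × €5 = €150
Total cost = €670.
So Lodi→Elko carries 30 bunches.

30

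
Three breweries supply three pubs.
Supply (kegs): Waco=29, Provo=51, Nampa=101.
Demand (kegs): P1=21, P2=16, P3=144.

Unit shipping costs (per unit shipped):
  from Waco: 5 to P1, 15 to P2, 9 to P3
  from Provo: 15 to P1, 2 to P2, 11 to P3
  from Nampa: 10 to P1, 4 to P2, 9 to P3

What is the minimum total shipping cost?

1503

One minimum-cost allocation:
  Waco–P1: 21 × 5 = 105
  Waco–P3: 8 × 9 = 72
  Provo–P2: 16 × 2 = 32
  Provo–P3: 35 × 11 = 385
  Nampa–P3: 101 × 9 = 909
Total = 105 + 72 + 32 + 385 + 909 = 1503.
(Supply check: Waco ships 29; Provo ships 51; Nampa ships 101.)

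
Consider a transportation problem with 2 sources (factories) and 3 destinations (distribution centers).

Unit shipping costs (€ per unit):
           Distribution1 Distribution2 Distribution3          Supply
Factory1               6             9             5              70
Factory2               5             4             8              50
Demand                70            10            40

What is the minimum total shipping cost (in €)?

An optimal shipping plan:
  Factory1–Distribution1: 30 × €6 = €180
  Factory1–Distribution3: 40 × €5 = €200
  Factory2–Distribution1: 40 × €5 = €200
  Factory2–Distribution2: 10 × €4 = €40
Total = 180 + 200 + 200 + 40 = €620.

620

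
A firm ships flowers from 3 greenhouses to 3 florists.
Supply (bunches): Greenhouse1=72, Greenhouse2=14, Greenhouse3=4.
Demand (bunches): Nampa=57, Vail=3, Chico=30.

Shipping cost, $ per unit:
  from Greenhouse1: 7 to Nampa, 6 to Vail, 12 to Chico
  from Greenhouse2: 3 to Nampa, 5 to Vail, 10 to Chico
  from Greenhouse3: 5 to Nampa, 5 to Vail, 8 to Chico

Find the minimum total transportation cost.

One minimum-cost allocation:
  Greenhouse1->Nampa: 43 × $7 = $301
  Greenhouse1->Vail: 3 × $6 = $18
  Greenhouse1->Chico: 26 × $12 = $312
  Greenhouse2->Nampa: 14 × $3 = $42
  Greenhouse3->Chico: 4 × $8 = $32
Total = 301 + 18 + 312 + 42 + 32 = $705.
(Supply check: Greenhouse1 ships 72; Greenhouse2 ships 14; Greenhouse3 ships 4.)

705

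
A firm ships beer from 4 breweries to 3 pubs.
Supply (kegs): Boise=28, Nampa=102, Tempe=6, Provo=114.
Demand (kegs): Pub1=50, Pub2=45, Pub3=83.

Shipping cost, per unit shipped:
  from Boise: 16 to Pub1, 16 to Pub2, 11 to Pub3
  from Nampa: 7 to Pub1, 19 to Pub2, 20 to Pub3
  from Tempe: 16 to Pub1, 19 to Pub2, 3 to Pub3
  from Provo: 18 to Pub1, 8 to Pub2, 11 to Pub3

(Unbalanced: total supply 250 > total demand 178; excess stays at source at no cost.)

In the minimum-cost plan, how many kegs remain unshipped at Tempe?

Minimum-cost shipments:
  Boise->Pub3: 28 × 11 = 308
  Nampa->Pub1: 50 × 7 = 350
  Tempe->Pub3: 6 × 3 = 18
  Provo->Pub2: 45 × 8 = 360
  Provo->Pub3: 49 × 11 = 539
Total cost = 1575.
Tempe ships 6 of its 6, leaving 0.

0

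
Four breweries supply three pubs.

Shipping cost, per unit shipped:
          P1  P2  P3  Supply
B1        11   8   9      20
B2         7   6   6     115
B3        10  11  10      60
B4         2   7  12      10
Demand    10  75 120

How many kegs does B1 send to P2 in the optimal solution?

Optimal shipments:
  B1 to P2: 20 × 8 = 160
  B2 to P2: 55 × 6 = 330
  B2 to P3: 60 × 6 = 360
  B3 to P3: 60 × 10 = 600
  B4 to P1: 10 × 2 = 20
Total cost = 1470.
So B1→P2 carries 20 kegs.

20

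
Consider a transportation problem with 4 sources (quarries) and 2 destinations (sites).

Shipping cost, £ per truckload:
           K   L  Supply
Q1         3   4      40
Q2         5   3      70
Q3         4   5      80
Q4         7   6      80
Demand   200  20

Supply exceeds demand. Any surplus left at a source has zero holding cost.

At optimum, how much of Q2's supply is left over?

0

Minimum-cost shipments:
  Q1 to K: 40 truckloads
  Q2 to K: 50 truckloads
  Q2 to L: 20 truckloads
  Q3 to K: 80 truckloads
  Q4 to K: 30 truckloads
Total cost = £960.
Q2 ships 70 of its 70, leaving 0.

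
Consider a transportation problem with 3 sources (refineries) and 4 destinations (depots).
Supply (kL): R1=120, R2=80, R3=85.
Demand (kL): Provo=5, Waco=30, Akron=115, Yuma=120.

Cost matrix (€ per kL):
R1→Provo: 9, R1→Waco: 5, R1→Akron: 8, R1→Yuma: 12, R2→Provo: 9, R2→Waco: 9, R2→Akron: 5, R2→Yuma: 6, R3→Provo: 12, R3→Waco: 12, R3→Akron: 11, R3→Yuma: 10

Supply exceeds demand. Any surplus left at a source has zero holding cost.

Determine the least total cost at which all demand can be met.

2025

One minimum-cost allocation:
  R1 to Provo: 5 × €9 = €45
  R1 to Waco: 30 × €5 = €150
  R1 to Akron: 85 × €8 = €680
  R2 to Akron: 30 × €5 = €150
  R2 to Yuma: 50 × €6 = €300
  R3 to Yuma: 70 × €10 = €700
Total = 45 + 150 + 680 + 150 + 300 + 700 = €2025.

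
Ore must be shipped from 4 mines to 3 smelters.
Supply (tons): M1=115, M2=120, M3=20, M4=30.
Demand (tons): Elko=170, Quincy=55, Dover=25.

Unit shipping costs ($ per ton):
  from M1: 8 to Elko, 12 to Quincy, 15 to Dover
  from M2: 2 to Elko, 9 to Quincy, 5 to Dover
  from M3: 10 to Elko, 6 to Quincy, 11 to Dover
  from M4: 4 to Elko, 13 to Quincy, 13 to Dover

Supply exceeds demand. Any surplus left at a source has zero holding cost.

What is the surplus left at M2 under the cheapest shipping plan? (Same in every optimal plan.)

0

Minimum-cost shipments:
  M1→Elko: 45 tons
  M1→Quincy: 35 tons
  M2→Elko: 95 tons
  M2→Dover: 25 tons
  M3→Quincy: 20 tons
  M4→Elko: 30 tons
Total cost = $1335.
M2 ships 120 of its 120, leaving 0.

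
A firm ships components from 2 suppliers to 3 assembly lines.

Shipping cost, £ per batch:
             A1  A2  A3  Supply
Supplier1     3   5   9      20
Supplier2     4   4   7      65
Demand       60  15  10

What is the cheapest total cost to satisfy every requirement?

350

A cheapest plan:
  Supplier1 to A1: 20 × £3 = £60
  Supplier2 to A1: 40 × £4 = £160
  Supplier2 to A2: 15 × £4 = £60
  Supplier2 to A3: 10 × £7 = £70
Total = 60 + 160 + 60 + 70 = £350.
(Supply check: Supplier1 ships 20; Supplier2 ships 65.)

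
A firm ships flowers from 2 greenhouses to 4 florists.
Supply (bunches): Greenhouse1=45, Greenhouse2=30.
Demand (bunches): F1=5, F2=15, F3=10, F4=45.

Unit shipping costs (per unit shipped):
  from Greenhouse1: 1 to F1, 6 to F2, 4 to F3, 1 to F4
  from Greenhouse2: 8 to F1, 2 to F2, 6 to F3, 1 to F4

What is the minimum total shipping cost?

An optimal shipping plan:
  Greenhouse1->F1: 5 × 1 = 5
  Greenhouse1->F3: 10 × 4 = 40
  Greenhouse1->F4: 30 × 1 = 30
  Greenhouse2->F2: 15 × 2 = 30
  Greenhouse2->F4: 15 × 1 = 15
Total = 5 + 40 + 30 + 30 + 15 = 120.

120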